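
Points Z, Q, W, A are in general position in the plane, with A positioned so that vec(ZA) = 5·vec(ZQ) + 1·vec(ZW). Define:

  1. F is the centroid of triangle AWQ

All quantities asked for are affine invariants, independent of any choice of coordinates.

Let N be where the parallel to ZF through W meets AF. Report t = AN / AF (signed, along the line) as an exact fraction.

Assign Z = (0, 0), Q = (1, 0), W = (0, 1), A = (5, 1) — the answer is frame-independent, so this choice is without loss of generality.
1. F is the centroid of triangle AWQ ⇒ F = (2, 2/3)
through W parallel to ZF: direction (2, 2/3); meets AF at N = (-5/2, 1/6)
N = A + t·(F−A) with t = 5/2

t = 5/2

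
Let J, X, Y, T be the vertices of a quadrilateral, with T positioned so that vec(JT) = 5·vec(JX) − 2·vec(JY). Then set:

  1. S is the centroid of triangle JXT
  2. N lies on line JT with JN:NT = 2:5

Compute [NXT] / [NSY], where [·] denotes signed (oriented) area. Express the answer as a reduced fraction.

[NXT]:[NSY] = -15/8

Assign J = (0, 0), X = (1, 0), Y = (0, 1), T = (5, -2) — the answer is frame-independent, so this choice is without loss of generality.
1. S is the centroid of triangle JXT ⇒ S = (2, -2/3)
2. N lies on line JT with JN:NT = 2:5 ⇒ N = (10/7, -4/7)
2·[NXT] = -10/7, 2·[NSY] = 16/21
[NXT]:[NSY] = -10/7:16/21 = -15/8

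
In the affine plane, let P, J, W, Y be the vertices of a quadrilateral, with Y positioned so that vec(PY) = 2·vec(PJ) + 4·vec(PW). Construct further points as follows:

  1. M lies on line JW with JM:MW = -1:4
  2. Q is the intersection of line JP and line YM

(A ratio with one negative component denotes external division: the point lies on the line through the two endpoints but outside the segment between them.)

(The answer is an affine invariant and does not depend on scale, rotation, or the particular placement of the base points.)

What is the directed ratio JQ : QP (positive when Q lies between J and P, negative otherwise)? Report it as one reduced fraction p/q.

JQ:QP = -5/18

Set P = (0, 0), J = (1, 0), W = (0, 1), Y = (2, 4); any affine frame gives the same invariant.
1. M lies on line JW with JM:MW = -1:4 ⇒ M = (4/3, -1/3)
2. Q is the intersection of line JP and line YM ⇒ Q = (18/13, 0)
Q = J + t·(P−J) with t = -5/13, so JQ:QP = t:(1−t) = -5/13:18/13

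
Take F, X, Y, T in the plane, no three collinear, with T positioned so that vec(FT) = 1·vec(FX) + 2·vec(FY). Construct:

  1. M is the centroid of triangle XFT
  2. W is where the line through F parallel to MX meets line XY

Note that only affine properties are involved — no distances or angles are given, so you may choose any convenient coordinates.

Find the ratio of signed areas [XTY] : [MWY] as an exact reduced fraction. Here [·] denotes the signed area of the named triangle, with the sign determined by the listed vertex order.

[XTY]:[MWY] = 6

Choose coordinates F = (0, 0), X = (1, 0), Y = (0, 1), T = (1, 2).
1. M is the centroid of triangle XFT ⇒ M = (2/3, 2/3)
2. W is where the line through F parallel to MX meets line XY ⇒ W = (-1, 2)
2·[XTY] = 2, 2·[MWY] = 1/3
[XTY]:[MWY] = 2:1/3 = 6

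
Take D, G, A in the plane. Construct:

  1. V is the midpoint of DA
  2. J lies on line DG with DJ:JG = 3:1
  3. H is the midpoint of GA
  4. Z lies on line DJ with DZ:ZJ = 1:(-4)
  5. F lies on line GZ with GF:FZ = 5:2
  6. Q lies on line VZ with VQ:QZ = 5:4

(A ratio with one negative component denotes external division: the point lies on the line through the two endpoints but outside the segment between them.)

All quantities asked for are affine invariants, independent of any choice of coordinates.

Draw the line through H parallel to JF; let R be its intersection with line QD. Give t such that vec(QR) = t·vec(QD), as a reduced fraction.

Assign D = (0, 0), G = (1, 0), A = (0, 1) — the answer is frame-independent, so this choice is without loss of generality.
1. V is the midpoint of DA ⇒ V = (0, 1/2)
2. J lies on line DG with DJ:JG = 3:1 ⇒ J = (3/4, 0)
3. H is the midpoint of GA ⇒ H = (1/2, 1/2)
4. Z lies on line DJ with DZ:ZJ = 1:(-4) ⇒ Z = (-1/4, 0)
5. F lies on line GZ with GF:FZ = 5:2 ⇒ F = (3/28, 0)
6. Q lies on line VZ with VQ:QZ = 5:4 ⇒ Q = (-5/36, 2/9)
through H parallel to JF: direction (-9/14, 0); meets QD at R = (-5/16, 1/2)
R = Q + t·(D−Q) with t = -5/4

t = -5/4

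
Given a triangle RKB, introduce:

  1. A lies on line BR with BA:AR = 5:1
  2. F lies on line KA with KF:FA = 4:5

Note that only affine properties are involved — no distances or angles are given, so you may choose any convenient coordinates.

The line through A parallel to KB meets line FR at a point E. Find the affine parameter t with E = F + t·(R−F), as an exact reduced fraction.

t = 25/34

Choose coordinates R = (0, 0), K = (1, 0), B = (0, 1).
1. A lies on line BR with BA:AR = 5:1 ⇒ A = (0, 1/6)
2. F lies on line KA with KF:FA = 4:5 ⇒ F = (5/9, 2/27)
through A parallel to KB: direction (-1, 1); meets FR at E = (5/34, 1/51)
E = F + t·(R−F) with t = 25/34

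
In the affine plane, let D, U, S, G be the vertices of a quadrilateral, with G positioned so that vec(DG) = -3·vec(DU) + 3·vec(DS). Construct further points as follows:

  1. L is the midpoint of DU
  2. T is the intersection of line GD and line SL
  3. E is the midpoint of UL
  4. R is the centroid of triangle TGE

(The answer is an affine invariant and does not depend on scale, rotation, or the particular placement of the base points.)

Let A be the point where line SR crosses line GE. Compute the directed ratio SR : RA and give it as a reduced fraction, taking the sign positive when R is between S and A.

Assign D = (0, 0), U = (1, 0), S = (0, 1), G = (-3, 3) — the answer is frame-independent, so this choice is without loss of generality.
1. L is the midpoint of DU ⇒ L = (1/2, 0)
2. T is the intersection of line GD and line SL ⇒ T = (1, -1)
3. E is the midpoint of UL ⇒ E = (3/4, 0)
4. R is the centroid of triangle TGE ⇒ R = (-5/12, 2/3)
line SR meets GE at A = (-1/4, 4/5)
R = S + t·(A−S) with t = 5/3, so SR:RA = 5/3:-2/3

SR:RA = -5/2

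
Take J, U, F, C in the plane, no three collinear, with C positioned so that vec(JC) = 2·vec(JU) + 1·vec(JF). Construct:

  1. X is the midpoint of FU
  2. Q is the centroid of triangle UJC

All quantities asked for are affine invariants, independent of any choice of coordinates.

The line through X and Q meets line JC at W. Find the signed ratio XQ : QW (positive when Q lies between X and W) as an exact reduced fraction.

Work in coordinates with J = (0, 0), U = (1, 0), F = (0, 1), C = (2, 1).
1. X is the midpoint of FU ⇒ X = (1/2, 1/2)
2. Q is the centroid of triangle UJC ⇒ Q = (1, 1/3)
line XQ meets JC at W = (4/5, 2/5)
Q = X + t·(W−X) with t = 5/3, so XQ:QW = 5/3:-2/3

XQ:QW = -5/2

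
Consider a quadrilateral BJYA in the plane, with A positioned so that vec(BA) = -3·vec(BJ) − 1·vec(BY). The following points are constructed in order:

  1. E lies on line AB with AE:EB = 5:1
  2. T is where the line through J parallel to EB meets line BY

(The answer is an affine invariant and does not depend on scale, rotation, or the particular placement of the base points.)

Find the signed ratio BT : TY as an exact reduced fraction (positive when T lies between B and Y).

Choose coordinates B = (0, 0), J = (1, 0), Y = (0, 1), A = (-3, -1).
1. E lies on line AB with AE:EB = 5:1 ⇒ E = (-1/2, -1/6)
2. T is where the line through J parallel to EB meets line BY ⇒ T = (0, -1/3)
T = B + t·(Y−B) with t = -1/3, so BT:TY = t:(1−t) = -1/3:4/3

BT:TY = -1/4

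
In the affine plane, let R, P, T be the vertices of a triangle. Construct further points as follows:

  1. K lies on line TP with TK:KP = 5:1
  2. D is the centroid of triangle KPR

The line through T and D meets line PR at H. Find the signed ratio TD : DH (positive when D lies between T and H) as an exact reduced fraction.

Work in coordinates with R = (0, 0), P = (1, 0), T = (0, 1).
1. K lies on line TP with TK:KP = 5:1 ⇒ K = (5/6, 1/6)
2. D is the centroid of triangle KPR ⇒ D = (11/18, 1/18)
line TD meets PR at H = (11/17, 0)
D = T + t·(H−T) with t = 17/18, so TD:DH = 17/18:1/18

TD:DH = 17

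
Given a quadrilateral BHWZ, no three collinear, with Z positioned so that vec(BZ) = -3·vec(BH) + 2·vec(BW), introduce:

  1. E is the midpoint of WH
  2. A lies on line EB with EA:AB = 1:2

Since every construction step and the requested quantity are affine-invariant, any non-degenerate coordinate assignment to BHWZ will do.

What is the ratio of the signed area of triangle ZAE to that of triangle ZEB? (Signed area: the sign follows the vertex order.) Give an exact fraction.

Assign B = (0, 0), H = (1, 0), W = (0, 1), Z = (-3, 2) — the answer is frame-independent, so this choice is without loss of generality.
1. E is the midpoint of WH ⇒ E = (1/2, 1/2)
2. A lies on line EB with EA:AB = 1:2 ⇒ A = (1/3, 1/3)
2·[ZAE] = 5/6, 2·[ZEB] = -5/2
[ZAE]:[ZEB] = 5/6:-5/2 = -1/3

[ZAE]:[ZEB] = -1/3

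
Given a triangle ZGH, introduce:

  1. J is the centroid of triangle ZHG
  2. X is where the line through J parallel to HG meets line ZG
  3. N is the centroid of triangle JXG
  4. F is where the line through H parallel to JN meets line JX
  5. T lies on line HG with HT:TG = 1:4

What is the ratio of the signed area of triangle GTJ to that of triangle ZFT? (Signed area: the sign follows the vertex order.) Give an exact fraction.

[GTJ]:[ZFT] = -4/17

Choose coordinates Z = (0, 0), G = (1, 0), H = (0, 1).
1. J is the centroid of triangle ZHG ⇒ J = (1/3, 1/3)
2. X is where the line through J parallel to HG meets line ZG ⇒ X = (2/3, 0)
3. N is the centroid of triangle JXG ⇒ N = (2/3, 1/9)
4. F is where the line through H parallel to JN meets line JX ⇒ F = (-1, 5/3)
5. T lies on line HG with HT:TG = 1:4 ⇒ T = (1/5, 4/5)
2·[GTJ] = 4/15, 2·[ZFT] = -17/15
[GTJ]:[ZFT] = 4/15:-17/15 = -4/17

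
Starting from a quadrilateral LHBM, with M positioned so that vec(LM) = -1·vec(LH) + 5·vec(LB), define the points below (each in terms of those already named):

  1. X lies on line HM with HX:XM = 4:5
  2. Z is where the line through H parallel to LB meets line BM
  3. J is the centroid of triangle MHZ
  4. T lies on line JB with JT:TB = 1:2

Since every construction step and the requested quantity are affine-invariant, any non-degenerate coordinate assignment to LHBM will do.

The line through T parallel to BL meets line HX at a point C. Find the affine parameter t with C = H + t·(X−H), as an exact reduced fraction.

Work in coordinates with L = (0, 0), H = (1, 0), B = (0, 1), M = (-1, 5).
1. X lies on line HM with HX:XM = 4:5 ⇒ X = (1/9, 20/9)
2. Z is where the line through H parallel to LB meets line BM ⇒ Z = (1, -3)
3. J is the centroid of triangle MHZ ⇒ J = (1/3, 2/3)
4. T lies on line JB with JT:TB = 1:2 ⇒ T = (2/9, 7/9)
through T parallel to BL: direction (0, -1); meets HX at C = (2/9, 35/18)
C = H + t·(X−H) with t = 7/8

t = 7/8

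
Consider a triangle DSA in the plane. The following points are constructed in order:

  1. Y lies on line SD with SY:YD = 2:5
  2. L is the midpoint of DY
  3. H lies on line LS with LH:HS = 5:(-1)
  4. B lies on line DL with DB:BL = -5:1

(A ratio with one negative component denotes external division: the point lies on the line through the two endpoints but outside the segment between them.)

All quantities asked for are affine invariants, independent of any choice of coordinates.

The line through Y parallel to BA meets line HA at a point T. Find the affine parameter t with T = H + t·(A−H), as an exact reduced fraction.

Choose coordinates D = (0, 0), S = (1, 0), A = (0, 1).
1. Y lies on line SD with SY:YD = 2:5 ⇒ Y = (5/7, 0)
2. L is the midpoint of DY ⇒ L = (5/14, 0)
3. H lies on line LS with LH:HS = 5:(-1) ⇒ H = (65/56, 0)
4. B lies on line DL with DB:BL = -5:1 ⇒ B = (25/56, 0)
through Y parallel to BA: direction (-25/56, 1); meets HA at T = (195/448, 5/8)
T = H + t·(A−H) with t = 5/8

t = 5/8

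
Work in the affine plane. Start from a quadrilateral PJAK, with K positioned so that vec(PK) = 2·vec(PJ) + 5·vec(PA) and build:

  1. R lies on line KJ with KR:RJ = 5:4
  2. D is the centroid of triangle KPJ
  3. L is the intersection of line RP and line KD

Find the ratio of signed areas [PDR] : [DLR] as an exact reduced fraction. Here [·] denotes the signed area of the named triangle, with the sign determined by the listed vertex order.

Work in coordinates with P = (0, 0), J = (1, 0), A = (0, 1), K = (2, 5).
1. R lies on line KJ with KR:RJ = 5:4 ⇒ R = (13/9, 20/9)
2. D is the centroid of triangle KPJ ⇒ D = (1, 5/3)
3. L is the intersection of line RP and line KD ⇒ L = (13/14, 10/7)
2·[PDR] = -5/27, 2·[DLR] = 25/378
[PDR]:[DLR] = -5/27:25/378 = -14/5

[PDR]:[DLR] = -14/5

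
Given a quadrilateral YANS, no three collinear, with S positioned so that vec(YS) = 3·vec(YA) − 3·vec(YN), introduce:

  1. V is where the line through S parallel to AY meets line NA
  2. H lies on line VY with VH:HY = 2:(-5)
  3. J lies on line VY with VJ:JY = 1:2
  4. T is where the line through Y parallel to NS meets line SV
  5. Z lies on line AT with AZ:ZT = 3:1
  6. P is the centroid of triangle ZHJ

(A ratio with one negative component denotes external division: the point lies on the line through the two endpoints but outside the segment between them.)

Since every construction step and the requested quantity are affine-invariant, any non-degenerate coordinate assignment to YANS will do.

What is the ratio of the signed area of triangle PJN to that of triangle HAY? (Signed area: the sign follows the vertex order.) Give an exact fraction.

Set Y = (0, 0), A = (1, 0), N = (0, 1), S = (3, -3); any affine frame gives the same invariant.
1. V is where the line through S parallel to AY meets line NA ⇒ V = (4, -3)
2. H lies on line VY with VH:HY = 2:(-5) ⇒ H = (20/3, -5)
3. J lies on line VY with VJ:JY = 1:2 ⇒ J = (8/3, -2)
4. T is where the line through Y parallel to NS meets line SV ⇒ T = (9/4, -3)
5. Z lies on line AT with AZ:ZT = 3:1 ⇒ Z = (31/16, -9/4)
6. P is the centroid of triangle ZHJ ⇒ P = (541/144, -37/12)
2·[PJN] = -55/144, 2·[HAY] = 5
[PJN]:[HAY] = -55/144:5 = -11/144

[PJN]:[HAY] = -11/144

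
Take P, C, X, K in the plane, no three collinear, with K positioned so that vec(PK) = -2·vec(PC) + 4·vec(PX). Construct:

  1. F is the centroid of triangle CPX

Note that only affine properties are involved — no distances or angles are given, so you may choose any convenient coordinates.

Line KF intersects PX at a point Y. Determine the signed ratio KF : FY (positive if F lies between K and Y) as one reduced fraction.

Assign P = (0, 0), C = (1, 0), X = (0, 1), K = (-2, 4) — the answer is frame-independent, so this choice is without loss of generality.
1. F is the centroid of triangle CPX ⇒ F = (1/3, 1/3)
line KF meets PX at Y = (0, 6/7)
F = K + t·(Y−K) with t = 7/6, so KF:FY = 7/6:-1/6

KF:FY = -7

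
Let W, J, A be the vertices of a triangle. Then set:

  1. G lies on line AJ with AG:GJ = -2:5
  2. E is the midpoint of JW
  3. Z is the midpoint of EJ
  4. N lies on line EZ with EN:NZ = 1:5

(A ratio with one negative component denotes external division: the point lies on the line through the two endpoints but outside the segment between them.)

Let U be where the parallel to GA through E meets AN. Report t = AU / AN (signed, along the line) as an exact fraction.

t = 12/11

Assign W = (0, 0), J = (1, 0), A = (0, 1) — the answer is frame-independent, so this choice is without loss of generality.
1. G lies on line AJ with AG:GJ = -2:5 ⇒ G = (-2/3, 5/3)
2. E is the midpoint of JW ⇒ E = (1/2, 0)
3. Z is the midpoint of EJ ⇒ Z = (3/4, 0)
4. N lies on line EZ with EN:NZ = 1:5 ⇒ N = (13/24, 0)
through E parallel to GA: direction (2/3, -2/3); meets AN at U = (13/22, -1/11)
U = A + t·(N−A) with t = 12/11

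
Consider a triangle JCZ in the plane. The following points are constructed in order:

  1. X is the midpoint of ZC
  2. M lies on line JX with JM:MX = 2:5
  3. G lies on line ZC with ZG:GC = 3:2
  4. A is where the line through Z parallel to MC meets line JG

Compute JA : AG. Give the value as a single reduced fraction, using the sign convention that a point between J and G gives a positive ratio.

JA:AG = -2

Assign J = (0, 0), C = (1, 0), Z = (0, 1) — the answer is frame-independent, so this choice is without loss of generality.
1. X is the midpoint of ZC ⇒ X = (1/2, 1/2)
2. M lies on line JX with JM:MX = 2:5 ⇒ M = (1/7, 1/7)
3. G lies on line ZC with ZG:GC = 3:2 ⇒ G = (3/5, 2/5)
4. A is where the line through Z parallel to MC meets line JG ⇒ A = (6/5, 4/5)
A = J + t·(G−J) with t = 2, so JA:AG = t:(1−t) = 2:-1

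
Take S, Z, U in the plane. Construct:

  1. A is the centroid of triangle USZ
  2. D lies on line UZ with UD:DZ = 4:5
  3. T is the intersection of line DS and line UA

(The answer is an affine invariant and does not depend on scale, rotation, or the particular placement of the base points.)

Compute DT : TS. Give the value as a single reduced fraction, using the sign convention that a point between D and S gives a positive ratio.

Work in coordinates with S = (0, 0), Z = (1, 0), U = (0, 1).
1. A is the centroid of triangle USZ ⇒ A = (1/3, 1/3)
2. D lies on line UZ with UD:DZ = 4:5 ⇒ D = (4/9, 5/9)
3. T is the intersection of line DS and line UA ⇒ T = (4/13, 5/13)
T = D + t·(S−D) with t = 4/13, so DT:TS = t:(1−t) = 4/13:9/13

DT:TS = 4/9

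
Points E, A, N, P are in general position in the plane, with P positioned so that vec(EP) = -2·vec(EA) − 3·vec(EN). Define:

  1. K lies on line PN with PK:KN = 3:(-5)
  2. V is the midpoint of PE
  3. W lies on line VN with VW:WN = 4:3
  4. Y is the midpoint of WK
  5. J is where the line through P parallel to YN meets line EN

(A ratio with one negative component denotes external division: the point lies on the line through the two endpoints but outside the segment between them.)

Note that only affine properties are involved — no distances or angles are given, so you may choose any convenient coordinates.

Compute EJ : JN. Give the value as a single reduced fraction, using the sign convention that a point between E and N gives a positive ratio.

EJ:JN = -41/3

Set E = (0, 0), A = (1, 0), N = (0, 1), P = (-2, -3); any affine frame gives the same invariant.
1. K lies on line PN with PK:KN = 3:(-5) ⇒ K = (-5, -9)
2. V is the midpoint of PE ⇒ V = (-1, -3/2)
3. W lies on line VN with VW:WN = 4:3 ⇒ W = (-3/7, -1/14)
4. Y is the midpoint of WK ⇒ Y = (-19/7, -127/28)
5. J is where the line through P parallel to YN meets line EN ⇒ J = (0, 41/38)
J = E + t·(N−E) with t = 41/38, so EJ:JN = t:(1−t) = 41/38:-3/38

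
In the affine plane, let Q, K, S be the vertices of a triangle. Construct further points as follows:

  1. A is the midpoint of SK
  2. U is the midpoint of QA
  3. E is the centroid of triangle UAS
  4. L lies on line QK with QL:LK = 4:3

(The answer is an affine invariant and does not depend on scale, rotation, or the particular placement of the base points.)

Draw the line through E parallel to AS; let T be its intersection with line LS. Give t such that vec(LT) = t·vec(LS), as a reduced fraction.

t = 11/18

Set Q = (0, 0), K = (1, 0), S = (0, 1); any affine frame gives the same invariant.
1. A is the midpoint of SK ⇒ A = (1/2, 1/2)
2. U is the midpoint of QA ⇒ U = (1/4, 1/4)
3. E is the centroid of triangle UAS ⇒ E = (1/4, 7/12)
4. L lies on line QK with QL:LK = 4:3 ⇒ L = (4/7, 0)
through E parallel to AS: direction (-1/2, 1/2); meets LS at T = (2/9, 11/18)
T = L + t·(S−L) with t = 11/18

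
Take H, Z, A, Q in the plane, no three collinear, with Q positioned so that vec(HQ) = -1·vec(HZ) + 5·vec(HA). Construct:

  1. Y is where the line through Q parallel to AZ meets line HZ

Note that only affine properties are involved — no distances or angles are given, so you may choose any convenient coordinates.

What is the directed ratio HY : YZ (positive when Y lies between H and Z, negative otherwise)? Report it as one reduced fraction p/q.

HY:YZ = -4/3

Assign H = (0, 0), Z = (1, 0), A = (0, 1), Q = (-1, 5) — the answer is frame-independent, so this choice is without loss of generality.
1. Y is where the line through Q parallel to AZ meets line HZ ⇒ Y = (4, 0)
Y = H + t·(Z−H) with t = 4, so HY:YZ = t:(1−t) = 4:-3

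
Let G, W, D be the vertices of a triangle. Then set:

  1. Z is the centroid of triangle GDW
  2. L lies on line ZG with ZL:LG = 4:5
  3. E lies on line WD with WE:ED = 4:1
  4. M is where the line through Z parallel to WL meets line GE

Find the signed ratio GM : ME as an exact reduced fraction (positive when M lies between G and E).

Work in coordinates with G = (0, 0), W = (1, 0), D = (0, 1).
1. Z is the centroid of triangle GDW ⇒ Z = (1/3, 1/3)
2. L lies on line ZG with ZL:LG = 4:5 ⇒ L = (5/27, 5/27)
3. E lies on line WD with WE:ED = 4:1 ⇒ E = (1/5, 4/5)
4. M is where the line through Z parallel to WL meets line GE ⇒ M = (3/31, 12/31)
M = G + t·(E−G) with t = 15/31, so GM:ME = t:(1−t) = 15/31:16/31

GM:ME = 15/16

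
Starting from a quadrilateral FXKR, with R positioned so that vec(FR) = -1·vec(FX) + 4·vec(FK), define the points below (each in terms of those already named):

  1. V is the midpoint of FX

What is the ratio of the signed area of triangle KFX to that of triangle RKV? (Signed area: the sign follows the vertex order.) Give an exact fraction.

Choose coordinates F = (0, 0), X = (1, 0), K = (0, 1), R = (-1, 4).
1. V is the midpoint of FX ⇒ V = (1/2, 0)
2·[KFX] = 1, 2·[RKV] = 1/2
[KFX]:[RKV] = 1:1/2 = 2

[KFX]:[RKV] = 2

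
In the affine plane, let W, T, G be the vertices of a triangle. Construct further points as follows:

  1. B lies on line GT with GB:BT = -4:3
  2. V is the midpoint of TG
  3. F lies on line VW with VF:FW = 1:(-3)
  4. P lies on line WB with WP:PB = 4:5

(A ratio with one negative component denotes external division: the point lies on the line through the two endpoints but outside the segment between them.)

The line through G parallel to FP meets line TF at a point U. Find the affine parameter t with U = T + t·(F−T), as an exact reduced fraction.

Choose coordinates W = (0, 0), T = (1, 0), G = (0, 1).
1. B lies on line GT with GB:BT = -4:3 ⇒ B = (4, -3)
2. V is the midpoint of TG ⇒ V = (1/2, 1/2)
3. F lies on line VW with VF:FW = 1:(-3) ⇒ F = (3/4, 3/4)
4. P lies on line WB with WP:PB = 4:5 ⇒ P = (16/9, -4/3)
through G parallel to FP: direction (37/36, -25/12); meets TF at U = (37/18, -19/6)
U = T + t·(F−T) with t = -38/9

t = -38/9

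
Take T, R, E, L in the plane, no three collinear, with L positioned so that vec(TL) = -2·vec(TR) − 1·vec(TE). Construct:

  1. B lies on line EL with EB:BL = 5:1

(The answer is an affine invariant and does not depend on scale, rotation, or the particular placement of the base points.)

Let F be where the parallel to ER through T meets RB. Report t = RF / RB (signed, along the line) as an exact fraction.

t = 3/10

Assign T = (0, 0), R = (1, 0), E = (0, 1), L = (-2, -1) — the answer is frame-independent, so this choice is without loss of generality.
1. B lies on line EL with EB:BL = 5:1 ⇒ B = (-5/3, -2/3)
through T parallel to ER: direction (1, -1); meets RB at F = (1/5, -1/5)
F = R + t·(B−R) with t = 3/10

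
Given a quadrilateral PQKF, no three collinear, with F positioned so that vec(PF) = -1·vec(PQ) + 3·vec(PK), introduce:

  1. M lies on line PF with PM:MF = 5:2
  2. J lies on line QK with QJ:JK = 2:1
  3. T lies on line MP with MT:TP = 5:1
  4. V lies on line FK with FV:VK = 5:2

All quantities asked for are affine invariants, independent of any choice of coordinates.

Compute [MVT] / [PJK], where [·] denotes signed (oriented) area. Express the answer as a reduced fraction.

[MVT]:[PJK] = -125/98

Work in coordinates with P = (0, 0), Q = (1, 0), K = (0, 1), F = (-1, 3).
1. M lies on line PF with PM:MF = 5:2 ⇒ M = (-5/7, 15/7)
2. J lies on line QK with QJ:JK = 2:1 ⇒ J = (1/3, 2/3)
3. T lies on line MP with MT:TP = 5:1 ⇒ T = (-5/42, 5/14)
4. V lies on line FK with FV:VK = 5:2 ⇒ V = (-2/7, 11/7)
2·[MVT] = -125/294, 2·[PJK] = 1/3
[MVT]:[PJK] = -125/294:1/3 = -125/98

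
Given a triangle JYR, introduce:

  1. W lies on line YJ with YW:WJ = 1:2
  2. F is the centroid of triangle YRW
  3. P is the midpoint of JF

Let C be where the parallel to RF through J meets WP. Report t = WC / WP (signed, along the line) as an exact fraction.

Choose coordinates J = (0, 0), Y = (1, 0), R = (0, 1).
1. W lies on line YJ with YW:WJ = 1:2 ⇒ W = (2/3, 0)
2. F is the centroid of triangle YRW ⇒ F = (5/9, 1/3)
3. P is the midpoint of JF ⇒ P = (5/18, 1/6)
through J parallel to RF: direction (5/9, -2/3); meets WP at C = (-10/27, 4/9)
C = W + t·(P−W) with t = 8/3

t = 8/3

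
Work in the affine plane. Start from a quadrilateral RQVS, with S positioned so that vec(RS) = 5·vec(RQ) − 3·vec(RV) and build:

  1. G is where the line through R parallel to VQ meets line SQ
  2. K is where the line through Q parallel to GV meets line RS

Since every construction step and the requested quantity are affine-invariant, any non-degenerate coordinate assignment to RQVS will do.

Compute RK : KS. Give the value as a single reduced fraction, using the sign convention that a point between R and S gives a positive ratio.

RK:KS = -2

Choose coordinates R = (0, 0), Q = (1, 0), V = (0, 1), S = (5, -3).
1. G is where the line through R parallel to VQ meets line SQ ⇒ G = (-3, 3)
2. K is where the line through Q parallel to GV meets line RS ⇒ K = (10, -6)
K = R + t·(S−R) with t = 2, so RK:KS = t:(1−t) = 2:-1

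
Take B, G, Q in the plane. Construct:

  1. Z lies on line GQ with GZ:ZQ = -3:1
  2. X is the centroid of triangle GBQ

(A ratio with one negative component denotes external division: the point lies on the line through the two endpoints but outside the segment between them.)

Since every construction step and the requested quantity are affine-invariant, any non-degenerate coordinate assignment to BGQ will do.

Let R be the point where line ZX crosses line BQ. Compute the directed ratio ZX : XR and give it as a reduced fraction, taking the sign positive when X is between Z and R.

ZX:XR = -5/2

Assign B = (0, 0), G = (1, 0), Q = (0, 1) — the answer is frame-independent, so this choice is without loss of generality.
1. Z lies on line GQ with GZ:ZQ = -3:1 ⇒ Z = (-1/2, 3/2)
2. X is the centroid of triangle GBQ ⇒ X = (1/3, 1/3)
line ZX meets BQ at R = (0, 4/5)
X = Z + t·(R−Z) with t = 5/3, so ZX:XR = 5/3:-2/3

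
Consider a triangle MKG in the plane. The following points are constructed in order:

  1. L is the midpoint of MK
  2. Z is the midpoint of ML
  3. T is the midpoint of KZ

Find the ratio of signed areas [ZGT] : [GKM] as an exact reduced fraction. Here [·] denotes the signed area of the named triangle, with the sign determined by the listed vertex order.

[ZGT]:[GKM] = 3/8

Work in coordinates with M = (0, 0), K = (1, 0), G = (0, 1).
1. L is the midpoint of MK ⇒ L = (1/2, 0)
2. Z is the midpoint of ML ⇒ Z = (1/4, 0)
3. T is the midpoint of KZ ⇒ T = (5/8, 0)
2·[ZGT] = -3/8, 2·[GKM] = -1
[ZGT]:[GKM] = -3/8:-1 = 3/8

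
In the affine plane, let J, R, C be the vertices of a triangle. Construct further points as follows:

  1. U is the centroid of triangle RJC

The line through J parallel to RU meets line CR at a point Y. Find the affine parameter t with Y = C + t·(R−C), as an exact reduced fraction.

Work in coordinates with J = (0, 0), R = (1, 0), C = (0, 1).
1. U is the centroid of triangle RJC ⇒ U = (1/3, 1/3)
through J parallel to RU: direction (-2/3, 1/3); meets CR at Y = (2, -1)
Y = C + t·(R−C) with t = 2

t = 2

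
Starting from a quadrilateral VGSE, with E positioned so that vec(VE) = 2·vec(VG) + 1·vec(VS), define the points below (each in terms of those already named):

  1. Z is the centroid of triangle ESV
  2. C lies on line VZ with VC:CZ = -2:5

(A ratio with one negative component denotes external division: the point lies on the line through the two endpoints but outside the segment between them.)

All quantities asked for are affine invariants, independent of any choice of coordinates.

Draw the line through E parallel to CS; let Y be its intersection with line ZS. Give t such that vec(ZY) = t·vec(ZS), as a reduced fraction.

Set V = (0, 0), G = (1, 0), S = (0, 1), E = (2, 1); any affine frame gives the same invariant.
1. Z is the centroid of triangle ESV ⇒ Z = (2/3, 2/3)
2. C lies on line VZ with VC:CZ = -2:5 ⇒ C = (-4/9, -4/9)
through E parallel to CS: direction (4/9, 13/9); meets ZS at Y = (26/15, 2/15)
Y = Z + t·(S−Z) with t = -8/5

t = -8/5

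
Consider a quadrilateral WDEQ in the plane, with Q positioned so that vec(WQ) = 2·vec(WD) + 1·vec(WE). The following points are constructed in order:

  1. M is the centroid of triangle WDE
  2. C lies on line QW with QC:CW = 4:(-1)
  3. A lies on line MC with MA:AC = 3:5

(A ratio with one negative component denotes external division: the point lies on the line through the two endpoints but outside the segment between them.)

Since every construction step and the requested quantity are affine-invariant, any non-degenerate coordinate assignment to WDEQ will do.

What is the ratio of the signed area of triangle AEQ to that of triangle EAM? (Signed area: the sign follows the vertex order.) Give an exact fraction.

[AEQ]:[EAM] = -11/2

Work in coordinates with W = (0, 0), D = (1, 0), E = (0, 1), Q = (2, 1).
1. M is the centroid of triangle WDE ⇒ M = (1/3, 1/3)
2. C lies on line QW with QC:CW = 4:(-1) ⇒ C = (-2/3, -1/3)
3. A lies on line MC with MA:AC = 3:5 ⇒ A = (-1/24, 1/12)
2·[AEQ] = -11/6, 2·[EAM] = 1/3
[AEQ]:[EAM] = -11/6:1/3 = -11/2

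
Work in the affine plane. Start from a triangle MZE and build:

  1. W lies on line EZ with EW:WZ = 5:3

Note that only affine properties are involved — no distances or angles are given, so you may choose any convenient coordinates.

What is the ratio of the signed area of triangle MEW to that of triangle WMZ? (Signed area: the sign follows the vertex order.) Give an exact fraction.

Work in coordinates with M = (0, 0), Z = (1, 0), E = (0, 1).
1. W lies on line EZ with EW:WZ = 5:3 ⇒ W = (5/8, 3/8)
2·[MEW] = -5/8, 2·[WMZ] = 3/8
[MEW]:[WMZ] = -5/8:3/8 = -5/3

[MEW]:[WMZ] = -5/3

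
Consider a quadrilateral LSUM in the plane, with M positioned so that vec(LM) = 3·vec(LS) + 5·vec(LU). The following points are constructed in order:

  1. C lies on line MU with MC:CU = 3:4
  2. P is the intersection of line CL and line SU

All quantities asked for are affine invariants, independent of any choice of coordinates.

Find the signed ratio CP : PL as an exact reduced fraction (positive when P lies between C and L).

Assign L = (0, 0), S = (1, 0), U = (0, 1), M = (3, 5) — the answer is frame-independent, so this choice is without loss of generality.
1. C lies on line MU with MC:CU = 3:4 ⇒ C = (12/7, 23/7)
2. P is the intersection of line CL and line SU ⇒ P = (12/35, 23/35)
P = C + t·(L−C) with t = 4/5, so CP:PL = t:(1−t) = 4/5:1/5

CP:PL = 4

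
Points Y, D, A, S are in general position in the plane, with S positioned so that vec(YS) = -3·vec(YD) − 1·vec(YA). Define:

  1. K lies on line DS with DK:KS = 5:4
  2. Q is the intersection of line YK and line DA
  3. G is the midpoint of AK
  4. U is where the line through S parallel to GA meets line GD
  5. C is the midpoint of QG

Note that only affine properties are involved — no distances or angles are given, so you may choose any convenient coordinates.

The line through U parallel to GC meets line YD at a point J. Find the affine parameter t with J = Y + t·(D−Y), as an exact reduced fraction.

Assign Y = (0, 0), D = (1, 0), A = (0, 1), S = (-3, -1) — the answer is frame-independent, so this choice is without loss of generality.
1. K lies on line DS with DK:KS = 5:4 ⇒ K = (-11/9, -5/9)
2. Q is the intersection of line YK and line DA ⇒ Q = (11/16, 5/16)
3. G is the midpoint of AK ⇒ G = (-11/18, 2/9)
4. U is where the line through S parallel to GA meets line GD ⇒ U = (-19/10, 2/5)
5. C is the midpoint of QG ⇒ C = (11/288, 77/288)
through U parallel to GC: direction (187/288, 13/288); meets YD at J = (-199/26, 0)
J = Y + t·(D−Y) with t = -199/26

t = -199/26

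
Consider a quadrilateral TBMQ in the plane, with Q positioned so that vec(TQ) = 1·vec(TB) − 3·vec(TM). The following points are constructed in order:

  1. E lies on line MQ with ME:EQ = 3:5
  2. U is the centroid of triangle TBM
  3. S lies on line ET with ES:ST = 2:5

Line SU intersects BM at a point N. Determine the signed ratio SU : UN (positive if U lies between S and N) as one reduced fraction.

Work in coordinates with T = (0, 0), B = (1, 0), M = (0, 1), Q = (1, -3).
1. E lies on line MQ with ME:EQ = 3:5 ⇒ E = (3/8, -1/2)
2. U is the centroid of triangle TBM ⇒ U = (1/3, 1/3)
3. S lies on line ET with ES:ST = 2:5 ⇒ S = (15/56, -5/14)
line SU meets BM at N = (46/127, 81/127)
U = S + t·(N−S) with t = 127/183, so SU:UN = 127/183:56/183

SU:UN = 127/56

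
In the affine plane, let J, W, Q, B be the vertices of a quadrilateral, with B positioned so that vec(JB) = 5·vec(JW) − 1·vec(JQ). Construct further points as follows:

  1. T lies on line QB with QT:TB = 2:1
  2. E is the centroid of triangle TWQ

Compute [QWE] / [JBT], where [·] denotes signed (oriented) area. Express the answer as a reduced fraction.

Set J = (0, 0), W = (1, 0), Q = (0, 1), B = (5, -1); any affine frame gives the same invariant.
1. T lies on line QB with QT:TB = 2:1 ⇒ T = (10/3, -1/3)
2. E is the centroid of triangle TWQ ⇒ E = (13/9, 2/9)
2·[QWE] = 2/3, 2·[JBT] = 5/3
[QWE]:[JBT] = 2/3:5/3 = 2/5

[QWE]:[JBT] = 2/5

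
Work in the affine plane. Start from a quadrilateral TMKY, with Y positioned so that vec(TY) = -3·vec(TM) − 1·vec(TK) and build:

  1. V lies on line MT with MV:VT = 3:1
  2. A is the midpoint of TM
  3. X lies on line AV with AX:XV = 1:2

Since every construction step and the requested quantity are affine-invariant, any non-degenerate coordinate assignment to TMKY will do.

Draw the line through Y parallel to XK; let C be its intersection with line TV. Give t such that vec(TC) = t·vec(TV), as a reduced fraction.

Choose coordinates T = (0, 0), M = (1, 0), K = (0, 1), Y = (-3, -1).
1. V lies on line MT with MV:VT = 3:1 ⇒ V = (1/4, 0)
2. A is the midpoint of TM ⇒ A = (1/2, 0)
3. X lies on line AV with AX:XV = 1:2 ⇒ X = (5/12, 0)
through Y parallel to XK: direction (-5/12, 1); meets TV at C = (-41/12, 0)
C = T + t·(V−T) with t = -41/3

t = -41/3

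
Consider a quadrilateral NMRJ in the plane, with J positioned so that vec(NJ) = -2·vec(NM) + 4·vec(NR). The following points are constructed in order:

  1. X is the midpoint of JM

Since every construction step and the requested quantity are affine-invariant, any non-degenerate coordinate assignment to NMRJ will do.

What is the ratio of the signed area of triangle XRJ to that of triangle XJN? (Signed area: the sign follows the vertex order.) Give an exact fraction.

Set N = (0, 0), M = (1, 0), R = (0, 1), J = (-2, 4); any affine frame gives the same invariant.
1. X is the midpoint of JM ⇒ X = (-1/2, 2)
2·[XRJ] = -1/2, 2·[XJN] = 2
[XRJ]:[XJN] = -1/2:2 = -1/4

[XRJ]:[XJN] = -1/4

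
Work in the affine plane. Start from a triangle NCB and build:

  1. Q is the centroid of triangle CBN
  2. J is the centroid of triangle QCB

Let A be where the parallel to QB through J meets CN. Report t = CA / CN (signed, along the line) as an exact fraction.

t = 1/3

Assign N = (0, 0), C = (1, 0), B = (0, 1) — the answer is frame-independent, so this choice is without loss of generality.
1. Q is the centroid of triangle CBN ⇒ Q = (1/3, 1/3)
2. J is the centroid of triangle QCB ⇒ J = (4/9, 4/9)
through J parallel to QB: direction (-1/3, 2/3); meets CN at A = (2/3, 0)
A = C + t·(N−C) with t = 1/3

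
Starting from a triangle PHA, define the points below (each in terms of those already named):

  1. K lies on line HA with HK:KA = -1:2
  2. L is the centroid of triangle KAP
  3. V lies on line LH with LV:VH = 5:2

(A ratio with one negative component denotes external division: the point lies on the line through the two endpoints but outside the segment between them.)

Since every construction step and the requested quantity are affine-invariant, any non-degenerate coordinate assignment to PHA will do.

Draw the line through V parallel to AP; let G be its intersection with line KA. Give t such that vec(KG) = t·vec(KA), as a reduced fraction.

t = 23/42

Assign P = (0, 0), H = (1, 0), A = (0, 1) — the answer is frame-independent, so this choice is without loss of generality.
1. K lies on line HA with HK:KA = -1:2 ⇒ K = (2, -1)
2. L is the centroid of triangle KAP ⇒ L = (2/3, 0)
3. V lies on line LH with LV:VH = 5:2 ⇒ V = (19/21, 0)
through V parallel to AP: direction (0, -1); meets KA at G = (19/21, 2/21)
G = K + t·(A−K) with t = 23/42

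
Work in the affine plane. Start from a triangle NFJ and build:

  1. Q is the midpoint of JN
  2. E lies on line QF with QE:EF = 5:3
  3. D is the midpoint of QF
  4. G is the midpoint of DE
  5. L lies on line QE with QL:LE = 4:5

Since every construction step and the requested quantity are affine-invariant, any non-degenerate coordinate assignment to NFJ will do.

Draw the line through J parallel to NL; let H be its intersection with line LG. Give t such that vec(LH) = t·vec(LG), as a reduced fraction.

Work in coordinates with N = (0, 0), F = (1, 0), J = (0, 1).
1. Q is the midpoint of JN ⇒ Q = (0, 1/2)
2. E lies on line QF with QE:EF = 5:3 ⇒ E = (5/8, 3/16)
3. D is the midpoint of QF ⇒ D = (1/2, 1/4)
4. G is the midpoint of DE ⇒ G = (9/16, 7/32)
5. L lies on line QE with QL:LE = 4:5 ⇒ L = (5/18, 13/36)
through J parallel to NL: direction (5/18, 13/36); meets LG at H = (-5/18, 23/36)
H = L + t·(G−L) with t = -80/41

t = -80/41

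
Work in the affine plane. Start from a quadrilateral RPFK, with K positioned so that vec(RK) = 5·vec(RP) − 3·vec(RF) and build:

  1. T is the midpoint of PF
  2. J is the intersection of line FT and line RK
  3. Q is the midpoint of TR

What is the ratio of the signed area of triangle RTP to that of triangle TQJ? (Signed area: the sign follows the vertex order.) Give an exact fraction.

Choose coordinates R = (0, 0), P = (1, 0), F = (0, 1), K = (5, -3).
1. T is the midpoint of PF ⇒ T = (1/2, 1/2)
2. J is the intersection of line FT and line RK ⇒ J = (5/2, -3/2)
3. Q is the midpoint of TR ⇒ Q = (1/4, 1/4)
2·[RTP] = -1/2, 2·[TQJ] = 1
[RTP]:[TQJ] = -1/2:1 = -1/2

[RTP]:[TQJ] = -1/2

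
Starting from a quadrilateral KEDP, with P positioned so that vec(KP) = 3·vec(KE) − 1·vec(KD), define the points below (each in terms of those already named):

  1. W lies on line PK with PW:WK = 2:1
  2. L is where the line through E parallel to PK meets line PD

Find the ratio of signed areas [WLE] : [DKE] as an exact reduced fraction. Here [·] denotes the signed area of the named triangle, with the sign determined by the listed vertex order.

[WLE]:[DKE] = 1/3

Set K = (0, 0), E = (1, 0), D = (0, 1), P = (3, -1); any affine frame gives the same invariant.
1. W lies on line PK with PW:WK = 2:1 ⇒ W = (1, -1/3)
2. L is where the line through E parallel to PK meets line PD ⇒ L = (2, -1/3)
2·[WLE] = 1/3, 2·[DKE] = 1
[WLE]:[DKE] = 1/3:1 = 1/3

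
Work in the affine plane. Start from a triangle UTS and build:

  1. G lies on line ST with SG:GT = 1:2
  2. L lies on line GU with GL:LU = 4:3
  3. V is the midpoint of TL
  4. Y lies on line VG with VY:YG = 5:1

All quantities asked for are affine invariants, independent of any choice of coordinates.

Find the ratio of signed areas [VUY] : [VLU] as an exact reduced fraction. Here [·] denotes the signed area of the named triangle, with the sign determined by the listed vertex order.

[VUY]:[VLU] = -35/18

Assign U = (0, 0), T = (1, 0), S = (0, 1) — the answer is frame-independent, so this choice is without loss of generality.
1. G lies on line ST with SG:GT = 1:2 ⇒ G = (1/3, 2/3)
2. L lies on line GU with GL:LU = 4:3 ⇒ L = (1/7, 2/7)
3. V is the midpoint of TL ⇒ V = (4/7, 1/7)
4. Y lies on line VG with VY:YG = 5:1 ⇒ Y = (47/126, 73/126)
2·[VUY] = -5/18, 2·[VLU] = 1/7
[VUY]:[VLU] = -5/18:1/7 = -35/18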